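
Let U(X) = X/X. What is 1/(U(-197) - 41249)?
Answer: -1/41248 ≈ -2.4244e-5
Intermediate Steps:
U(X) = 1
1/(U(-197) - 41249) = 1/(1 - 41249) = 1/(-41248) = -1/41248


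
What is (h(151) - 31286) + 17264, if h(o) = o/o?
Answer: -14021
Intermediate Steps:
h(o) = 1
(h(151) - 31286) + 17264 = (1 - 31286) + 17264 = -31285 + 17264 = -14021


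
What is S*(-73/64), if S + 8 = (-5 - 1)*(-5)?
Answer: -803/32 ≈ -25.094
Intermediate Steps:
S = 22 (S = -8 + (-5 - 1)*(-5) = -8 - 6*(-5) = -8 + 30 = 22)
S*(-73/64) = 22*(-73/64) = -803/32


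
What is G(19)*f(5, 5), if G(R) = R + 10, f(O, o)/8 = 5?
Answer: 1160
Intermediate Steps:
f(O, o) = 40 (f(O, o) = 8*5 = 40)
G(R) = 10 + R
G(19)*f(5, 5) = (10 + 19)*40 = 29*40 = 1160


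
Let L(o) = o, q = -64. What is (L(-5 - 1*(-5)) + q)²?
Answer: 4096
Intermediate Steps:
(L(-5 - 1*(-5)) + q)² = ((-5 - 1*(-5)) - 64)² = ((-5 + 5) - 64)² = (0 - 64)² = (-64)² = 4096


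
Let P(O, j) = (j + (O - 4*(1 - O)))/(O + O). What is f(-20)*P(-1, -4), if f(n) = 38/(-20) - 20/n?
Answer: -117/20 ≈ -5.8500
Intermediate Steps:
f(n) = -19/10 - 20/n (f(n) = 38*(-1/20) - 20/n = -19/10 - 20/n)
P(O, j) = (-4 + j + 5*O)/(2*O) (P(O, j) = (j + (O + (-4 + 4*O)))/((2*O)) = (j + (-4 + 5*O))*(1/(2*O)) = (-4 + j + 5*O)*(1/(2*O)) = (-4 + j + 5*O)/(2*O))
f(-20)*P(-1, -4) = (-19/10 - 20/(-20))*((½)*(-4 - 4 + 5*(-1))/(-1)) = (-19/10 - 20*(-1/20))*((½)*(-1)*(-4 - 4 - 5)) = (-19/10 + 1)*((½)*(-1)*(-13)) = -9/10*13/2 = -117/20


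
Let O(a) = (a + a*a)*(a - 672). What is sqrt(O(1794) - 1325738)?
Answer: sqrt(3611772322) ≈ 60098.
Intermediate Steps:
O(a) = (-672 + a)*(a + a**2) (O(a) = (a + a**2)*(-672 + a) = (-672 + a)*(a + a**2))
sqrt(O(1794) - 1325738) = sqrt(1794*(-672 + 1794**2 - 671*1794) - 1325738) = sqrt(1794*(-672 + 3218436 - 1203774) - 1325738) = sqrt(1794*2013990 - 1325738) = sqrt(3613098060 - 1325738) = sqrt(3611772322)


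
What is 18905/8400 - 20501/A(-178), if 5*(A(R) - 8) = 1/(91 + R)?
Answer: -2138425243/834960 ≈ -2561.1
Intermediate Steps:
A(R) = 8 + 1/(5*(91 + R))
18905/8400 - 20501/A(-178) = 18905/8400 - 20501*5*(91 - 178)/(3641 + 40*(-178)) = 18905*(1/8400) - 20501*(-435/(3641 - 7120)) = 3781/1680 - 20501/((1/5)*(-1/87)*(-3479)) = 3781/1680 - 20501/3479/435 = 3781/1680 - 20501*435/3479 = 3781/1680 - 8917935/3479 = -2138425243/834960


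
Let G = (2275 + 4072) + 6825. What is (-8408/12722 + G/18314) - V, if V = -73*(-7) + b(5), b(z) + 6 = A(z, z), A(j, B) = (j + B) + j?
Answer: -30285394522/58247677 ≈ -519.94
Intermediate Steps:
A(j, B) = B + 2*j (A(j, B) = (B + j) + j = B + 2*j)
b(z) = -6 + 3*z (b(z) = -6 + (z + 2*z) = -6 + 3*z)
G = 13172 (G = 6347 + 6825 = 13172)
V = 520 (V = -73*(-7) + (-6 + 3*5) = 511 + (-6 + 15) = 511 + 9 = 520)
(-8408/12722 + G/18314) - V = (-8408/12722 + 13172/18314) - 1*520 = (-8408*1/12722 + 13172*(1/18314)) - 520 = (-4204/6361 + 6586/9157) - 520 = 3397518/58247677 - 520 = -30285394522/58247677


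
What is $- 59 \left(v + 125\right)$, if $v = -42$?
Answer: $-4897$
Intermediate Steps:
$- 59 \left(v + 125\right) = - 59 \left(-42 + 125\right) = \left(-59\right) 83 = -4897$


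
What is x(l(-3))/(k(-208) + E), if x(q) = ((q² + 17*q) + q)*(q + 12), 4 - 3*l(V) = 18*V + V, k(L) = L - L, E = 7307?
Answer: 680455/197289 ≈ 3.4490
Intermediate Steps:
k(L) = 0
l(V) = 4/3 - 19*V/3 (l(V) = 4/3 - (18*V + V)/3 = 4/3 - 19*V/3)
x(q) = (12 + q)*(q² + 18*q) (x(q) = (q² + 18*q)*(12 + q) = (12 + q)*(q² + 18*q))
x(l(-3))/(k(-208) + E) = ((4/3 - 19/3*(-3))*(216 + (4/3 - 19/3*(-3))² + 30*(4/3 - 19/3*(-3))))/(0 + 7307) = ((4/3 + 19)*(216 + (4/3 + 19)² + 30*(4/3 + 19)))/7307 = (61*(216 + (61/3)² + 30*(61/3))/3)*(1/7307) = (61*(216 + 3721/9 + 610)/3)*(1/7307) = ((61/3)*(11155/9))*(1/7307) = (680455/27)*(1/7307) = 680455/197289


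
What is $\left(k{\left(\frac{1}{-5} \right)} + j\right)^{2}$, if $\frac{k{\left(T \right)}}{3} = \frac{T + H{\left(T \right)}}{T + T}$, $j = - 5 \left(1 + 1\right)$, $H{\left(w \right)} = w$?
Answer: $49$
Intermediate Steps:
$j = -10$ ($j = \left(-5\right) 2 = -10$)
$k{\left(T \right)} = 3$ ($k{\left(T \right)} = 3 \frac{T + T}{T + T} = 3 \frac{2 T}{2 T} = 3 \cdot 2 T \frac{1}{2 T} = 3 \cdot 1 = 3$)
$\left(k{\left(\frac{1}{-5} \right)} + j\right)^{2} = \left(3 - 10\right)^{2} = \left(-7\right)^{2} = 49$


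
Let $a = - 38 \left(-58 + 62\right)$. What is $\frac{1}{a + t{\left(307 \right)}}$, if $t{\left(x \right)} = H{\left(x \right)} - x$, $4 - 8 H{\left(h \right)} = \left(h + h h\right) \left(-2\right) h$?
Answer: $\frac{2}{14513429} \approx 1.378 \cdot 10^{-7}$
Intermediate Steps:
$H{\left(h \right)} = \frac{1}{2} - \frac{h \left(- 2 h - 2 h^{2}\right)}{8}$ ($H{\left(h \right)} = \frac{1}{2} - \frac{\left(h + h h\right) \left(-2\right) h}{8} = \frac{1}{2} - \frac{\left(h + h^{2}\right) \left(-2\right) h}{8} = \frac{1}{2} - \frac{\left(- 2 h - 2 h^{2}\right) h}{8} = \frac{1}{2} - \frac{h \left(- 2 h - 2 h^{2}\right)}{8}$)
$a = -152$ ($a = \left(-38\right) 4 = -152$)
$t{\left(x \right)} = \frac{1}{2} - x + \frac{x^{2}}{4} + \frac{x^{3}}{4}$ ($t{\left(x \right)} = \left(\frac{1}{2} + \frac{x^{2}}{4} + \frac{x^{3}}{4}\right) - x = \frac{1}{2} - x + \frac{x^{2}}{4} + \frac{x^{3}}{4}$)
$\frac{1}{a + t{\left(307 \right)}} = \frac{1}{-152 + \left(\frac{1}{2} - 307 + \frac{307^{2}}{4} + \frac{307^{3}}{4}\right)} = \frac{1}{-152 + \left(\frac{1}{2} - 307 + \frac{1}{4} \cdot 94249 + \frac{1}{4} \cdot 28934443\right)} = \frac{1}{-152 + \left(\frac{1}{2} - 307 + \frac{94249}{4} + \frac{28934443}{4}\right)} = \frac{1}{-152 + \frac{14513733}{2}} = \frac{1}{\frac{14513429}{2}} = \frac{2}{14513429}$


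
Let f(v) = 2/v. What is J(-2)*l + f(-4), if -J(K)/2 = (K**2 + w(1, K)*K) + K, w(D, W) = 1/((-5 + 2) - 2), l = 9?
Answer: -437/10 ≈ -43.700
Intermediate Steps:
w(D, W) = -1/5 (w(D, W) = 1/(-3 - 2) = 1/(-5) = -1/5)
J(K) = -2*K**2 - 8*K/5 (J(K) = -2*((K**2 - K/5) + K) = -2*(K**2 + 4*K/5) = -2*K**2 - 8*K/5)
J(-2)*l + f(-4) = -2/5*(-2)*(4 + 5*(-2))*9 + 2/(-4) = -2/5*(-2)*(4 - 10)*9 + 2*(-1/4) = -2/5*(-2)*(-6)*9 - 1/2 = -24/5*9 - 1/2 = -216/5 - 1/2 = -437/10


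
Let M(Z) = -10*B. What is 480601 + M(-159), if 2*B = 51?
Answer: 480346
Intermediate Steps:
B = 51/2 (B = (½)*51 = 51/2 ≈ 25.500)
M(Z) = -255 (M(Z) = -10*51/2 = -255)
480601 + M(-159) = 480601 - 255 = 480346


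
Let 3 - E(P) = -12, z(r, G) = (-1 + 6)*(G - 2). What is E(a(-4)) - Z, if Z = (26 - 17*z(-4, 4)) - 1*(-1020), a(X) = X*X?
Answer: -861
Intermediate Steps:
a(X) = X²
z(r, G) = -10 + 5*G (z(r, G) = 5*(-2 + G) = -10 + 5*G)
E(P) = 15 (E(P) = 3 - 1*(-12) = 3 + 12 = 15)
Z = 876 (Z = (26 - 17*(-10 + 5*4)) - 1*(-1020) = (26 - 17*(-10 + 20)) + 1020 = (26 - 17*10) + 1020 = (26 - 170) + 1020 = -144 + 1020 = 876)
E(a(-4)) - Z = 15 - 1*876 = 15 - 876 = -861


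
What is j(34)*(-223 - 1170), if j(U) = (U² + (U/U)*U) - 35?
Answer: -1608915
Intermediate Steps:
j(U) = -35 + U + U² (j(U) = (U² + 1*U) - 35 = (U² + U) - 35 = (U + U²) - 35 = -35 + U + U²)
j(34)*(-223 - 1170) = (-35 + 34 + 34²)*(-223 - 1170) = (-35 + 34 + 1156)*(-1393) = 1155*(-1393) = -1608915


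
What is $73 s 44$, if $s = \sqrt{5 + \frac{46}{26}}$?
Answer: $\frac{6424 \sqrt{286}}{13} \approx 8356.9$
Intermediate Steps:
$s = \frac{2 \sqrt{286}}{13}$ ($s = \sqrt{5 + 46 \cdot \frac{1}{26}} = \sqrt{5 + \frac{23}{13}} = \sqrt{\frac{88}{13}} = \frac{2 \sqrt{286}}{13} \approx 2.6018$)
$73 s 44 = 73 \frac{2 \sqrt{286}}{13} \cdot 44 = \frac{146 \sqrt{286}}{13} \cdot 44 = \frac{6424 \sqrt{286}}{13}$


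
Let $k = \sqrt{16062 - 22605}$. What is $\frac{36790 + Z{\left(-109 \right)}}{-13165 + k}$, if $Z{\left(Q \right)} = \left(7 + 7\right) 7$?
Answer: $- \frac{60703815}{21665471} - \frac{13833 i \sqrt{727}}{21665471} \approx -2.8019 - 0.017215 i$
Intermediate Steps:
$Z{\left(Q \right)} = 98$ ($Z{\left(Q \right)} = 14 \cdot 7 = 98$)
$k = 3 i \sqrt{727}$ ($k = \sqrt{-6543} = 3 i \sqrt{727} \approx 80.889 i$)
$\frac{36790 + Z{\left(-109 \right)}}{-13165 + k} = \frac{36790 + 98}{-13165 + 3 i \sqrt{727}} = \frac{36888}{-13165 + 3 i \sqrt{727}}$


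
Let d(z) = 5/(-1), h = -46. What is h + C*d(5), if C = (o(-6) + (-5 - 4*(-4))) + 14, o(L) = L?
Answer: -141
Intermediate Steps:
d(z) = -5 (d(z) = 5*(-1) = -5)
C = 19 (C = (-6 + (-5 - 4*(-4))) + 14 = (-6 + (-5 + 16)) + 14 = (-6 + 11) + 14 = 5 + 14 = 19)
h + C*d(5) = -46 + 19*(-5) = -46 - 95 = -141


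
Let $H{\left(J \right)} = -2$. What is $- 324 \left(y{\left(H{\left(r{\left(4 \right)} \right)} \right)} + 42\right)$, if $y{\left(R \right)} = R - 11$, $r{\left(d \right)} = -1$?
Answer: $-9396$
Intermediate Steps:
$y{\left(R \right)} = -11 + R$
$- 324 \left(y{\left(H{\left(r{\left(4 \right)} \right)} \right)} + 42\right) = - 324 \left(\left(-11 - 2\right) + 42\right) = - 324 \left(-13 + 42\right) = \left(-324\right) 29 = -9396$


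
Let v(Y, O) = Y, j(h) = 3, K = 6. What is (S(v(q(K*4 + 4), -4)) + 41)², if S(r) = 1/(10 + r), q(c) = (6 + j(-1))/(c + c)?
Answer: 546858225/323761 ≈ 1689.1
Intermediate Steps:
q(c) = 9/(2*c) (q(c) = (6 + 3)/(c + c) = 9/((2*c)) = 9*(1/(2*c)) = 9/(2*c))
(S(v(q(K*4 + 4), -4)) + 41)² = (1/(10 + 9/(2*(6*4 + 4))) + 41)² = (1/(10 + 9/(2*(24 + 4))) + 41)² = (1/(10 + (9/2)/28) + 41)² = (1/(10 + (9/2)*(1/28)) + 41)² = (1/(10 + 9/56) + 41)² = (1/(569/56) + 41)² = (56/569 + 41)² = (23385/569)² = 546858225/323761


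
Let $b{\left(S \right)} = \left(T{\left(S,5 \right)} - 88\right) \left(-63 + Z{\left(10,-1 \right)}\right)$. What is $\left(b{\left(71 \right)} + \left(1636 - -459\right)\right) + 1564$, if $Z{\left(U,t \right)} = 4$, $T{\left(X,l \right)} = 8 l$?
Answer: $6491$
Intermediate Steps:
$b{\left(S \right)} = 2832$ ($b{\left(S \right)} = \left(8 \cdot 5 - 88\right) \left(-63 + 4\right) = \left(40 - 88\right) \left(-59\right) = \left(-48\right) \left(-59\right) = 2832$)
$\left(b{\left(71 \right)} + \left(1636 - -459\right)\right) + 1564 = \left(2832 + \left(1636 - -459\right)\right) + 1564 = \left(2832 + \left(1636 + 459\right)\right) + 1564 = \left(2832 + 2095\right) + 1564 = 4927 + 1564 = 6491$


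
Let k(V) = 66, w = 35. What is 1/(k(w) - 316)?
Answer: -1/250 ≈ -0.0040000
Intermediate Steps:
1/(k(w) - 316) = 1/(66 - 316) = 1/(-250) = -1/250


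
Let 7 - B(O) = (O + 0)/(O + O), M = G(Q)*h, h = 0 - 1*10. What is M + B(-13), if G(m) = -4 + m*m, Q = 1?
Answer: 73/2 ≈ 36.500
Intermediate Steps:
G(m) = -4 + m**2
h = -10 (h = 0 - 10 = -10)
M = 30 (M = (-4 + 1**2)*(-10) = (-4 + 1)*(-10) = -3*(-10) = 30)
B(O) = 13/2 (B(O) = 7 - (O + 0)/(O + O) = 7 - O/(2*O) = 7 - O*1/(2*O) = 7 - 1*1/2 = 7 - 1/2 = 13/2)
M + B(-13) = 30 + 13/2 = 73/2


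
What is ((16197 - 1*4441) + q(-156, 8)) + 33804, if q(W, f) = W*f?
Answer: 44312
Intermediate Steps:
((16197 - 1*4441) + q(-156, 8)) + 33804 = ((16197 - 1*4441) - 156*8) + 33804 = ((16197 - 4441) - 1248) + 33804 = (11756 - 1248) + 33804 = 10508 + 33804 = 44312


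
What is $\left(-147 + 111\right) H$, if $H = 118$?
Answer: $-4248$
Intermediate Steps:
$\left(-147 + 111\right) H = \left(-147 + 111\right) 118 = \left(-36\right) 118 = -4248$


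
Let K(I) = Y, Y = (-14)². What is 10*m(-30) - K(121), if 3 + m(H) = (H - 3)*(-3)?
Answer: 764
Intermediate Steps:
Y = 196
K(I) = 196
m(H) = 6 - 3*H (m(H) = -3 + (H - 3)*(-3) = -3 + (-3 + H)*(-3) = -3 + (9 - 3*H) = 6 - 3*H)
10*m(-30) - K(121) = 10*(6 - 3*(-30)) - 1*196 = 10*(6 + 90) - 196 = 10*96 - 196 = 960 - 196 = 764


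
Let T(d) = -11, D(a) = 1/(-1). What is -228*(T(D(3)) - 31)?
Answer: 9576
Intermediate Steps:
D(a) = -1
-228*(T(D(3)) - 31) = -228*(-11 - 31) = -228*(-42) = 9576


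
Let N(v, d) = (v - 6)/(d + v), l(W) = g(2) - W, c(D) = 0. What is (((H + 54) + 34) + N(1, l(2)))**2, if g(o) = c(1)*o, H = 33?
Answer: 15876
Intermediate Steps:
g(o) = 0 (g(o) = 0*o = 0)
l(W) = -W (l(W) = 0 - W = -W)
N(v, d) = (-6 + v)/(d + v)
(((H + 54) + 34) + N(1, l(2)))**2 = (((33 + 54) + 34) + (-6 + 1)/(-1*2 + 1))**2 = ((87 + 34) - 5/(-2 + 1))**2 = (121 - 5/(-1))**2 = (121 - 1*(-5))**2 = (121 + 5)**2 = 126**2 = 15876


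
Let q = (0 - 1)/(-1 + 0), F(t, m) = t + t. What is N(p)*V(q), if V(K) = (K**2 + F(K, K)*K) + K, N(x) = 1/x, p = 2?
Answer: 2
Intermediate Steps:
F(t, m) = 2*t
q = 1 (q = -1/(-1) = -1*(-1) = 1)
V(K) = K + 3*K**2 (V(K) = (K**2 + (2*K)*K) + K = (K**2 + 2*K**2) + K = 3*K**2 + K = K + 3*K**2)
N(p)*V(q) = (1*(1 + 3*1))/2 = (1*(1 + 3))/2 = (1*4)/2 = (1/2)*4 = 2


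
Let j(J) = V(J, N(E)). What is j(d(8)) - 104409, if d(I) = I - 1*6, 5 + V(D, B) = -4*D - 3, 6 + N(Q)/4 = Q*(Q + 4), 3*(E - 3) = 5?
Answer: -104425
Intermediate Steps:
E = 14/3 (E = 3 + (1/3)*5 = 3 + 5/3 = 14/3 ≈ 4.6667)
N(Q) = -24 + 4*Q*(4 + Q) (N(Q) = -24 + 4*(Q*(Q + 4)) = -24 + 4*(Q*(4 + Q)) = -24 + 4*Q*(4 + Q))
V(D, B) = -8 - 4*D (V(D, B) = -5 + (-4*D - 3) = -5 + (-3 - 4*D) = -8 - 4*D)
d(I) = -6 + I (d(I) = I - 6 = -6 + I)
j(J) = -8 - 4*J
j(d(8)) - 104409 = (-8 - 4*(-6 + 8)) - 104409 = (-8 - 4*2) - 104409 = (-8 - 8) - 104409 = -16 - 104409 = -104425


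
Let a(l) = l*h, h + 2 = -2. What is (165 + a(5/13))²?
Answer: 4515625/169 ≈ 26720.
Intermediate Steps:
h = -4 (h = -2 - 2 = -4)
a(l) = -4*l (a(l) = l*(-4) = -4*l)
(165 + a(5/13))² = (165 - 20/13)² = (2125/13)² = 4515625/169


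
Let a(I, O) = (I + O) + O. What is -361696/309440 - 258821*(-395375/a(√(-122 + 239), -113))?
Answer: -223636985776072077/492773530 - 306994058625*√13/50959 ≈ -4.7555e+8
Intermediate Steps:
a(I, O) = I + 2*O
-361696/309440 - 258821*(-395375/a(√(-122 + 239), -113)) = -361696/309440 - 258821*(-395375/(√(-122 + 239) + 2*(-113))) = -361696*1/309440 - 258821*(-395375/(√117 - 226)) = -11303/9670 - 258821*(-395375/(3*√13 - 226)) = -11303/9670 - 258821*(-395375/(-226 + 3*√13)) = -11303/9670 - 258821/(226/395375 - 3*√13/395375)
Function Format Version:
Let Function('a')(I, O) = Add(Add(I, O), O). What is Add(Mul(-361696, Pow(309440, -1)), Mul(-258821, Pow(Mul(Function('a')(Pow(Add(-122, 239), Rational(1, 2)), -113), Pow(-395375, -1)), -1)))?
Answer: Add(Rational(-223636985776072077, 492773530), Mul(Rational(-306994058625, 50959), Pow(13, Rational(1, 2)))) ≈ -4.7555e+8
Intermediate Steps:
Function('a')(I, O) = Add(I, Mul(2, O))
Add(Mul(-361696, Pow(309440, -1)), Mul(-258821, Pow(Mul(Function('a')(Pow(Add(-122, 239), Rational(1, 2)), -113), Pow(-395375, -1)), -1))) = Add(Mul(-361696, Pow(309440, -1)), Mul(-258821, Pow(Mul(Add(Pow(Add(-122, 239), Rational(1, 2)), Mul(2, -113)), Pow(-395375, -1)), -1))) = Add(Mul(-361696, Rational(1, 309440)), Mul(-258821, Pow(Mul(Add(Pow(117, Rational(1, 2)), -226), Rational(-1, 395375)), -1))) = Add(Rational(-11303, 9670), Mul(-258821, Pow(Mul(Add(Mul(3, Pow(13, Rational(1, 2))), -226), Rational(-1, 395375)), -1))) = Add(Rational(-11303, 9670), Mul(-258821, Pow(Mul(Add(-226, Mul(3, Pow(13, Rational(1, 2)))), Rational(-1, 395375)), -1))) = Add(Rational(-11303, 9670), Mul(-258821, Pow(Add(Rational(226, 395375), Mul(Rational(-3, 395375), Pow(13, Rational(1, 2)))), -1)))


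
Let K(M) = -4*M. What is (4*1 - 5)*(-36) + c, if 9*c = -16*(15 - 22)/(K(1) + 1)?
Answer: 860/27 ≈ 31.852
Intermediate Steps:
c = -112/27 (c = (-16*(15 - 22)/(-4*1 + 1))/9 = (-16*(-7/(-4 + 1)))/9 = (-16/((-3*(-1/7))))/9 = (-16/3/7)/9 = (-16*7/3)/9 = (1/9)*(-112/3) = -112/27 ≈ -4.1481)
(4*1 - 5)*(-36) + c = (4*1 - 5)*(-36) - 112/27 = (4 - 5)*(-36) - 112/27 = -1*(-36) - 112/27 = 36 - 112/27 = 860/27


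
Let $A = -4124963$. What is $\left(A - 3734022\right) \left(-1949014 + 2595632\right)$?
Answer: $-5081761162730$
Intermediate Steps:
$\left(A - 3734022\right) \left(-1949014 + 2595632\right) = \left(-4124963 - 3734022\right) \left(-1949014 + 2595632\right) = \left(-7858985\right) 646618 = -5081761162730$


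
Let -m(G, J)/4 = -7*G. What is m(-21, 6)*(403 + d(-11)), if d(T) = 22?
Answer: -249900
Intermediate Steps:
m(G, J) = 28*G (m(G, J) = -(-28)*G = 28*G)
m(-21, 6)*(403 + d(-11)) = (28*(-21))*(403 + 22) = -588*425 = -249900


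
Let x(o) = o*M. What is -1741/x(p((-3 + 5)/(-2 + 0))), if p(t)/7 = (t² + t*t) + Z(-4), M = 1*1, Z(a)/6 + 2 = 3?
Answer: -1741/56 ≈ -31.089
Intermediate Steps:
Z(a) = 6 (Z(a) = -12 + 6*3 = -12 + 18 = 6)
M = 1
p(t) = 42 + 14*t² (p(t) = 7*((t² + t*t) + 6) = 7*((t² + t²) + 6) = 7*(2*t² + 6) = 7*(6 + 2*t²) = 42 + 14*t²)
x(o) = o (x(o) = o*1 = o)
-1741/x(p((-3 + 5)/(-2 + 0))) = -1741/(42 + 14*((-3 + 5)/(-2 + 0))²) = -1741/(42 + 14*(2/(-2))²) = -1741/(42 + 14*(2*(-½))²) = -1741/(42 + 14*(-1)²) = -1741/(42 + 14*1) = -1741/(42 + 14) = -1741/56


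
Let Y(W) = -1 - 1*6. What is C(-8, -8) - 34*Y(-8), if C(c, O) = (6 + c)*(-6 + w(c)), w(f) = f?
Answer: 266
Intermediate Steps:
Y(W) = -7 (Y(W) = -1 - 6 = -7)
C(c, O) = (-6 + c)*(6 + c) (C(c, O) = (6 + c)*(-6 + c) = (-6 + c)*(6 + c))
C(-8, -8) - 34*Y(-8) = (-36 + (-8)**2) - 34*(-7) = (-36 + 64) + 238 = 28 + 238 = 266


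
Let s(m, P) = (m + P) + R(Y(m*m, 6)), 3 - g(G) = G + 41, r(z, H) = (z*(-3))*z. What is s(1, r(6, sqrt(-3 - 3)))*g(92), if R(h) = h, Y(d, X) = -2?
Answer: 14170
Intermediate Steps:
r(z, H) = -3*z**2 (r(z, H) = (-3*z)*z = -3*z**2)
g(G) = -38 - G (g(G) = 3 - (G + 41) = 3 - (41 + G) = 3 + (-41 - G) = -38 - G)
s(m, P) = -2 + P + m (s(m, P) = (m + P) - 2 = (P + m) - 2 = -2 + P + m)
s(1, r(6, sqrt(-3 - 3)))*g(92) = (-2 - 3*6**2 + 1)*(-38 - 1*92) = (-2 - 3*36 + 1)*(-38 - 92) = (-2 - 108 + 1)*(-130) = -109*(-130) = 14170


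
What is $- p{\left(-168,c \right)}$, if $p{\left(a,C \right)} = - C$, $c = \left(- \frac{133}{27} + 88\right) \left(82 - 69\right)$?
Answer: $\frac{29159}{27} \approx 1080.0$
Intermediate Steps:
$c = \frac{29159}{27}$ ($c = \left(\left(-133\right) \frac{1}{27} + 88\right) 13 = \left(- \frac{133}{27} + 88\right) 13 = \frac{2243}{27} \cdot 13 = \frac{29159}{27} \approx 1080.0$)
$- p{\left(-168,c \right)} = - \frac{\left(-1\right) 29159}{27} = \left(-1\right) \left(- \frac{29159}{27}\right) = \frac{29159}{27}$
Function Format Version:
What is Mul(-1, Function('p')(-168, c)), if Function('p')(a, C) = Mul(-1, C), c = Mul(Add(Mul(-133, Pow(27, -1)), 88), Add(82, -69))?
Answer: Rational(29159, 27) ≈ 1080.0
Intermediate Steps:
c = Rational(29159, 27) (c = Mul(Add(Mul(-133, Rational(1, 27)), 88), 13) = Mul(Add(Rational(-133, 27), 88), 13) = Mul(Rational(2243, 27), 13) = Rational(29159, 27) ≈ 1080.0)
Mul(-1, Function('p')(-168, c)) = Mul(-1, Mul(-1, Rational(29159, 27))) = Mul(-1, Rational(-29159, 27)) = Rational(29159, 27)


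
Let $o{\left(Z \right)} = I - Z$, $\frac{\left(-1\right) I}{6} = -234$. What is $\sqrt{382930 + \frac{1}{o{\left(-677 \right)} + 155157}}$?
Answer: $\frac{\sqrt{9467480385604158}}{157238} \approx 618.81$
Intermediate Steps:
$I = 1404$ ($I = \left(-6\right) \left(-234\right) = 1404$)
$o{\left(Z \right)} = 1404 - Z$
$\sqrt{382930 + \frac{1}{o{\left(-677 \right)} + 155157}} = \sqrt{382930 + \frac{1}{\left(1404 - -677\right) + 155157}} = \sqrt{382930 + \frac{1}{\left(1404 + 677\right) + 155157}} = \sqrt{382930 + \frac{1}{2081 + 155157}} = \sqrt{382930 + \frac{1}{157238}} = \sqrt{\frac{60211147341}{157238}} = \frac{\sqrt{9467480385604158}}{157238}$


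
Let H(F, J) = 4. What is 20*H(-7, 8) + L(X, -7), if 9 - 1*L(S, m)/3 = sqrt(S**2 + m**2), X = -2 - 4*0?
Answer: 107 - 3*sqrt(53) ≈ 85.160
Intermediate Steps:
X = -2 (X = -2 + 0 = -2)
L(S, m) = 27 - 3*sqrt(S**2 + m**2)
20*H(-7, 8) + L(X, -7) = 20*4 + (27 - 3*sqrt((-2)**2 + (-7)**2)) = 80 + (27 - 3*sqrt(4 + 49)) = 80 + (27 - 3*sqrt(53)) = 107 - 3*sqrt(53)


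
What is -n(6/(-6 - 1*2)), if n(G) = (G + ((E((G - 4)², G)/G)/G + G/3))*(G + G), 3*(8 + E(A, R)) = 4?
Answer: -347/18 ≈ -19.278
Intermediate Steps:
E(A, R) = -20/3 (E(A, R) = -8 + (⅓)*4 = -8 + 4/3 = -20/3)
n(G) = 2*G*(-20/(3*G²) + 4*G/3) (n(G) = (G + ((-20/(3*G))/G + G/3))*(G + G) = (G + (-20/(3*G²) + G*(⅓)))*(2*G) = (G + (-20/(3*G²) + G/3))*(2*G) = (-20/(3*G²) + 4*G/3)*(2*G) = 2*G*(-20/(3*G²) + 4*G/3))
-n(6/(-6 - 1*2)) = -8*(-5 + (6/(-6 - 1*2))³)/(3*(6/(-6 - 1*2))) = -8*(-5 + (6/(-6 - 2))³)/(3*(6/(-6 - 2))) = -8*(-5 + (6/(-8))³)/(3*(6/(-8))) = -8*(-5 + (6*(-⅛))³)/(3*(6*(-⅛))) = -8*(-5 + (-¾)³)/(3*(-¾)) = -8*(-4)*(-5 - 27/64)/(3*3) = -8*(-4)*(-347)/(3*3*64) = -1*347/18 = -347/18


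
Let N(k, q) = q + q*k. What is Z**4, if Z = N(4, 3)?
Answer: 50625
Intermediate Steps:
N(k, q) = q + k*q
Z = 15 (Z = 3*(1 + 4) = 3*5 = 15)
Z**4 = 15**4 = 50625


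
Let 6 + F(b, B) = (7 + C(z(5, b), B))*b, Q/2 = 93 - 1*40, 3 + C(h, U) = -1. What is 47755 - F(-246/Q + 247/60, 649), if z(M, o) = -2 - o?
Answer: 50620949/1060 ≈ 47756.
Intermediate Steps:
C(h, U) = -4 (C(h, U) = -3 - 1 = -4)
Q = 106 (Q = 2*(93 - 1*40) = 2*(93 - 40) = 2*53 = 106)
F(b, B) = -6 + 3*b (F(b, B) = -6 + (7 - 4)*b = -6 + 3*b)
47755 - F(-246/Q + 247/60, 649) = 47755 - (-6 + 3*(-246/106 + 247/60)) = 47755 - (-6 + 3*(-246*1/106 + 247*(1/60))) = 47755 - (-6 + 3*(-123/53 + 247/60)) = 47755 - (-6 + 3*(5711/3180)) = 47755 - (-6 + 5711/1060) = 47755 - 1*(-649/1060) = 47755 + 649/1060 = 50620949/1060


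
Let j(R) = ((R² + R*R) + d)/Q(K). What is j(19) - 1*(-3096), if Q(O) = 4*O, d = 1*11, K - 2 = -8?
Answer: 73571/24 ≈ 3065.5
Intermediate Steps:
K = -6 (K = 2 - 8 = -6)
d = 11
j(R) = -11/24 - R²/12 (j(R) = ((R² + R*R) + 11)/((4*(-6))) = ((R² + R²) + 11)/(-24) = (2*R² + 11)*(-1/24) = (11 + 2*R²)*(-1/24) = -11/24 - R²/12)
j(19) - 1*(-3096) = (-11/24 - 1/12*19²) - 1*(-3096) = (-11/24 - 1/12*361) + 3096 = (-11/24 - 361/12) + 3096 = -733/24 + 3096 = 73571/24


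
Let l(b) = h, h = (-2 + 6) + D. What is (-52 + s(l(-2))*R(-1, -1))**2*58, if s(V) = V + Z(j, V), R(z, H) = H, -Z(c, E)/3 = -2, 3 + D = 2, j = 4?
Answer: 215818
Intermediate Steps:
D = -1 (D = -3 + 2 = -1)
h = 3 (h = (-2 + 6) - 1 = 4 - 1 = 3)
Z(c, E) = 6 (Z(c, E) = -3*(-2) = 6)
l(b) = 3
s(V) = 6 + V (s(V) = V + 6 = 6 + V)
(-52 + s(l(-2))*R(-1, -1))**2*58 = (-52 + (6 + 3)*(-1))**2*58 = (-52 + 9*(-1))**2*58 = (-52 - 9)**2*58 = (-61)**2*58 = 3721*58 = 215818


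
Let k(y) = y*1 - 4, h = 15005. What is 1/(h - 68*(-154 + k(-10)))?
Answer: 1/26429 ≈ 3.7837e-5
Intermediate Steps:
k(y) = -4 + y (k(y) = y - 4 = -4 + y)
1/(h - 68*(-154 + k(-10))) = 1/(15005 - 68*(-154 + (-4 - 10))) = 1/(15005 - 68*(-154 - 14)) = 1/(15005 - 68*(-168)) = 1/(15005 + 11424) = 1/26429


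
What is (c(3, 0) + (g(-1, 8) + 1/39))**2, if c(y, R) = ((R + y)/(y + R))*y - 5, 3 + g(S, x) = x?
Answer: 13924/1521 ≈ 9.1545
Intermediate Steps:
g(S, x) = -3 + x
c(y, R) = -5 + y (c(y, R) = ((R + y)/(R + y))*y - 5 = 1*y - 5 = y - 5 = -5 + y)
(c(3, 0) + (g(-1, 8) + 1/39))**2 = ((-5 + 3) + ((-3 + 8) + 1/39))**2 = (-2 + (5 + 1/39))**2 = (-2 + 196/39)**2 = (118/39)**2 = 13924/1521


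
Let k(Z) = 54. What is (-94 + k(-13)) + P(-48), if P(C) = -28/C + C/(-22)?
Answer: -4915/132 ≈ -37.235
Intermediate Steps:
P(C) = -28/C - C/22 (P(C) = -28/C + C*(-1/22) = -28/C - C/22)
(-94 + k(-13)) + P(-48) = (-94 + 54) + (-28/(-48) - 1/22*(-48)) = -40 + (-28*(-1/48) + 24/11) = -40 + (7/12 + 24/11) = -40 + 365/132 = -4915/132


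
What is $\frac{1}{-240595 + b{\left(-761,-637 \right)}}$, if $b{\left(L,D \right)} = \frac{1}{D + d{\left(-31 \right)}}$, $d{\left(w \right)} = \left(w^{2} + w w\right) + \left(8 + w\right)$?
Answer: $- \frac{1262}{303630889} \approx -4.1564 \cdot 10^{-6}$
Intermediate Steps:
$d{\left(w \right)} = 8 + w + 2 w^{2}$ ($d{\left(w \right)} = \left(w^{2} + w^{2}\right) + \left(8 + w\right) = 2 w^{2} + \left(8 + w\right) = 8 + w + 2 w^{2}$)
$b{\left(L,D \right)} = \frac{1}{1899 + D}$ ($b{\left(L,D \right)} = \frac{1}{D + \left(8 - 31 + 2 \left(-31\right)^{2}\right)} = \frac{1}{D + \left(8 - 31 + 2 \cdot 961\right)} = \frac{1}{D + \left(8 - 31 + 1922\right)} = \frac{1}{D + 1899} = \frac{1}{1899 + D}$)
$\frac{1}{-240595 + b{\left(-761,-637 \right)}} = \frac{1}{-240595 + \frac{1}{1899 - 637}} = \frac{1}{-240595 + \frac{1}{1262}} = \frac{1}{- \frac{303630889}{1262}} = - \frac{1262}{303630889}$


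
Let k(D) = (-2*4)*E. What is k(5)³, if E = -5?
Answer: 64000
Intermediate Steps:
k(D) = 40 (k(D) = -2*4*(-5) = -8*(-5) = 40)
k(5)³ = 40³ = 64000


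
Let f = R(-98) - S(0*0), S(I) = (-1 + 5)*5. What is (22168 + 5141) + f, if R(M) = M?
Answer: 27191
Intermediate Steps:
S(I) = 20 (S(I) = 4*5 = 20)
f = -118 (f = -98 - 1*20 = -98 - 20 = -118)
(22168 + 5141) + f = (22168 + 5141) - 118 = 27309 - 118 = 27191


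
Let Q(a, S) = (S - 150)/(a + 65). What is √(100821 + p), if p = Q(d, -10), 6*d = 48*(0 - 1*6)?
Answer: √29134549/17 ≈ 317.51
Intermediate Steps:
d = -48 (d = (48*(0 - 1*6))/6 = (48*(0 - 6))/6 = (48*(-6))/6 = (⅙)*(-288) = -48)
Q(a, S) = (-150 + S)/(65 + a)
p = -160/17 (p = (-150 - 10)/(65 - 48) = -160/17 ≈ -9.4118)
√(100821 + p) = √(100821 - 160/17) = √(1713797/17) = √29134549/17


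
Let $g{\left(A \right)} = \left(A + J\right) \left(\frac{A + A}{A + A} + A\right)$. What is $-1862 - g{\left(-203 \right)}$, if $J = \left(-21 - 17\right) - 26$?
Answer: $-55796$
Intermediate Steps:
$J = -64$ ($J = -38 - 26 = -64$)
$g{\left(A \right)} = \left(1 + A\right) \left(-64 + A\right)$ ($g{\left(A \right)} = \left(A - 64\right) \left(\frac{A + A}{A + A} + A\right) = \left(-64 + A\right) \left(\frac{2 A}{2 A} + A\right) = \left(-64 + A\right) \left(2 A \frac{1}{2 A} + A\right) = \left(-64 + A\right) \left(1 + A\right) = \left(1 + A\right) \left(-64 + A\right)$)
$-1862 - g{\left(-203 \right)} = -1862 - \left(-64 + \left(-203\right)^{2} - -12789\right) = -1862 - \left(-64 + 41209 + 12789\right) = -1862 - 53934 = -55796$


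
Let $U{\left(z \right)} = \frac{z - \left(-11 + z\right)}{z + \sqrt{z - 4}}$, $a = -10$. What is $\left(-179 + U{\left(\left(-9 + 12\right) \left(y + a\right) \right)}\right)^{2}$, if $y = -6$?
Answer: $\frac{6159748 \sqrt{13} + 72345477 i}{4 \left(48 \sqrt{13} + 563 i\right)} \approx 32121.0 + 12.068 i$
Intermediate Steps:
$U{\left(z \right)} = \frac{11}{z + \sqrt{-4 + z}}$
$\left(-179 + U{\left(\left(-9 + 12\right) \left(y + a\right) \right)}\right)^{2} = \left(-179 + \frac{11}{\left(-9 + 12\right) \left(-6 - 10\right) + \sqrt{-4 + \left(-9 + 12\right) \left(-6 - 10\right)}}\right)^{2} = \left(-179 + \frac{11}{3 \left(-16\right) + \sqrt{-4 + 3 \left(-16\right)}}\right)^{2} = \left(-179 + \frac{11}{-48 + \sqrt{-4 - 48}}\right)^{2} = \left(-179 + \frac{11}{-48 + \sqrt{-52}}\right)^{2} = \left(-179 + \frac{11}{-48 + 2 i \sqrt{13}}\right)^{2}$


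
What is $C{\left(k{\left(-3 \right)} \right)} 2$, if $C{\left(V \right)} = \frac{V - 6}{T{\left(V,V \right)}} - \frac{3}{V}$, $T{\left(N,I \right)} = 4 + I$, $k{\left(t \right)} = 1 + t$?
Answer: $-5$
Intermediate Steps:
$C{\left(V \right)} = - \frac{3}{V} + \frac{-6 + V}{4 + V}$ ($C{\left(V \right)} = \frac{V - 6}{4 + V} - \frac{3}{V} = \frac{-6 + V}{4 + V} - \frac{3}{V} = - \frac{3}{V} + \frac{-6 + V}{4 + V}$)
$C{\left(k{\left(-3 \right)} \right)} 2 = \frac{-12 + \left(1 - 3\right)^{2} - 9 \left(1 - 3\right)}{\left(1 - 3\right) \left(4 + \left(1 - 3\right)\right)} 2 = \frac{-12 + \left(-2\right)^{2} - -18}{\left(-2\right) \left(4 - 2\right)} 2 = - \frac{-12 + 4 + 18}{2 \cdot 2} \cdot 2 = \left(- \frac{1}{2}\right) \frac{1}{2} \cdot 10 \cdot 2 = \left(- \frac{5}{2}\right) 2 = -5$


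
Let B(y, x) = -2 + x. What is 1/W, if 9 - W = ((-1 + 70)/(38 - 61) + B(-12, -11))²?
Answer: -1/247 ≈ -0.0040486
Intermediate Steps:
W = -247 (W = 9 - ((-1 + 70)/(38 - 61) + (-2 - 11))² = 9 - (69/(-23) - 13)² = 9 - (69*(-1/23) - 13)² = 9 - (-3 - 13)² = 9 - 1*(-16)² = 9 - 1*256 = 9 - 256 = -247)
1/W = 1/(-247) = -1/247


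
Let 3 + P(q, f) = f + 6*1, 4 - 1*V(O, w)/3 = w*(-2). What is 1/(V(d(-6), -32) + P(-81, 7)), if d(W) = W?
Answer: -1/170 ≈ -0.0058824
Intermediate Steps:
V(O, w) = 12 + 6*w (V(O, w) = 12 - 3*w*(-2) = 12 - (-6)*w = 12 + 6*w)
P(q, f) = 3 + f (P(q, f) = -3 + (f + 6*1) = -3 + (f + 6) = -3 + (6 + f) = 3 + f)
1/(V(d(-6), -32) + P(-81, 7)) = 1/((12 + 6*(-32)) + (3 + 7)) = 1/((12 - 192) + 10) = 1/(-180 + 10) = 1/(-170) = -1/170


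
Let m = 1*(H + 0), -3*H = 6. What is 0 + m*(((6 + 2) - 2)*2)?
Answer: -24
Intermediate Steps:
H = -2 (H = -1/3*6 = -2)
m = -2 (m = 1*(-2 + 0) = 1*(-2) = -2)
0 + m*(((6 + 2) - 2)*2) = 0 - 2*((6 + 2) - 2)*2 = 0 - 2*(8 - 2)*2 = 0 - 12*2 = 0 - 2*12 = 0 - 24 = -24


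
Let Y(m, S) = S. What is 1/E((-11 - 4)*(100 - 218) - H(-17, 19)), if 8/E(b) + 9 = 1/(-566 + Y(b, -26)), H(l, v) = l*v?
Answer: -5329/4736 ≈ -1.1252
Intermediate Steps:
E(b) = -4736/5329 (E(b) = 8/(-9 + 1/(-566 - 26)) = 8/(-9 + 1/(-592)) = 8/(-9 - 1/592) = 8/(-5329/592) = 8*(-592/5329) = -4736/5329)
1/E((-11 - 4)*(100 - 218) - H(-17, 19)) = 1/(-4736/5329) = -5329/4736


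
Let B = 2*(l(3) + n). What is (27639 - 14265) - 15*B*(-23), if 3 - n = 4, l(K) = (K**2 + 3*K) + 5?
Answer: 28554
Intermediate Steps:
l(K) = 5 + K**2 + 3*K
n = -1 (n = 3 - 1*4 = 3 - 4 = -1)
B = 44 (B = 2*((5 + 3**2 + 3*3) - 1) = 2*((5 + 9 + 9) - 1) = 2*(23 - 1) = 2*22 = 44)
(27639 - 14265) - 15*B*(-23) = (27639 - 14265) - 15*44*(-23) = 13374 - 660*(-23) = 13374 + 15180 = 28554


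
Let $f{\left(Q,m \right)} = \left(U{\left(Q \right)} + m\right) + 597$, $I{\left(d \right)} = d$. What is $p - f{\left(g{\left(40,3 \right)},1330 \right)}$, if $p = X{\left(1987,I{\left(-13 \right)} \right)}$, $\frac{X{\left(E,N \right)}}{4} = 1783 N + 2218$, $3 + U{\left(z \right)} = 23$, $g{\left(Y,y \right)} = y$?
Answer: $-85791$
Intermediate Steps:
$U{\left(z \right)} = 20$ ($U{\left(z \right)} = -3 + 23 = 20$)
$f{\left(Q,m \right)} = 617 + m$ ($f{\left(Q,m \right)} = \left(20 + m\right) + 597 = 617 + m$)
$X{\left(E,N \right)} = 8872 + 7132 N$ ($X{\left(E,N \right)} = 4 \left(1783 N + 2218\right) = 4 \left(2218 + 1783 N\right) = 8872 + 7132 N$)
$p = -83844$ ($p = 8872 + 7132 \left(-13\right) = 8872 - 92716 = -83844$)
$p - f{\left(g{\left(40,3 \right)},1330 \right)} = -83844 - \left(617 + 1330\right) = -83844 - 1947 = -85791$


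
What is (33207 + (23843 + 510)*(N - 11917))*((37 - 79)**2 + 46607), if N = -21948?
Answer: -39890651326198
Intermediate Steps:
(33207 + (23843 + 510)*(N - 11917))*((37 - 79)**2 + 46607) = (33207 + (23843 + 510)*(-21948 - 11917))*((37 - 79)**2 + 46607) = (33207 + 24353*(-33865))*((-42)**2 + 46607) = (33207 - 824714345)*(1764 + 46607) = -824681138*48371 = -39890651326198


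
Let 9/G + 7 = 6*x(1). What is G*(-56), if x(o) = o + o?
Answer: -504/5 ≈ -100.80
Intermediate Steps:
x(o) = 2*o
G = 9/5 (G = 9/(-7 + 6*(2*1)) = 9/(-7 + 6*2) = 9/(-7 + 12) = 9/5 ≈ 1.8000)
G*(-56) = (9/5)*(-56) = -504/5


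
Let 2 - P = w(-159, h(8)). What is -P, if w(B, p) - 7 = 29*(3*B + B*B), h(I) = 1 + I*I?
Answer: 719321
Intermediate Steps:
h(I) = 1 + I²
w(B, p) = 7 + 29*B² + 87*B (w(B, p) = 7 + 29*(3*B + B*B) = 7 + 29*(3*B + B²) = 7 + 29*(B² + 3*B) = 7 + (29*B² + 87*B) = 7 + 29*B² + 87*B)
P = -719321 (P = 2 - (7 + 29*(-159)² + 87*(-159)) = 2 - (7 + 29*25281 - 13833) = 2 - (7 + 733149 - 13833) = 2 - 1*719323 = 2 - 719323 = -719321)
-P = -1*(-719321) = 719321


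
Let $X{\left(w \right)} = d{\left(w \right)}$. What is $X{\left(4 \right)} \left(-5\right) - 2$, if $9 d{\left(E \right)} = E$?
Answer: $- \frac{38}{9} \approx -4.2222$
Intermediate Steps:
$d{\left(E \right)} = \frac{E}{9}$
$X{\left(w \right)} = \frac{w}{9}$
$X{\left(4 \right)} \left(-5\right) - 2 = \frac{1}{9} \cdot 4 \left(-5\right) - 2 = \frac{4}{9} \left(-5\right) - 2 = - \frac{20}{9} - 2 = - \frac{38}{9}$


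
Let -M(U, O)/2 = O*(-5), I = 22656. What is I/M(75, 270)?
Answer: 1888/225 ≈ 8.3911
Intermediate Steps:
M(U, O) = 10*O (M(U, O) = -2*O*(-5) = -(-10)*O = 10*O)
I/M(75, 270) = 22656/((10*270)) = 22656/2700 = 22656*(1/2700) = 1888/225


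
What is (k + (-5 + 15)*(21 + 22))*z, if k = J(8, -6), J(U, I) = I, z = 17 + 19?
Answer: 15264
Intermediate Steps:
z = 36
k = -6
(k + (-5 + 15)*(21 + 22))*z = (-6 + (-5 + 15)*(21 + 22))*36 = (-6 + 10*43)*36 = (-6 + 430)*36 = 424*36 = 15264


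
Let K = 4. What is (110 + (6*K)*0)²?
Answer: 12100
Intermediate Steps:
(110 + (6*K)*0)² = (110 + (6*4)*0)² = (110 + 24*0)² = (110 + 0)² = 110² = 12100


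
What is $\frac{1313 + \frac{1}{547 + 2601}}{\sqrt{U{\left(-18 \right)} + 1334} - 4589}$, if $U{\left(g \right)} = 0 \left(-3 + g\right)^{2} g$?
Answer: $- \frac{18967828425}{66289283876} - \frac{4133325 \sqrt{1334}}{66289283876} \approx -0.28841$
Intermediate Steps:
$U{\left(g \right)} = 0$ ($U{\left(g \right)} = 0 g = 0$)
$\frac{1313 + \frac{1}{547 + 2601}}{\sqrt{U{\left(-18 \right)} + 1334} - 4589} = \frac{1313 + \frac{1}{547 + 2601}}{\sqrt{0 + 1334} - 4589} = \frac{1313 + \frac{1}{3148}}{\sqrt{1334} - 4589} = \frac{1313 + \frac{1}{3148}}{-4589 + \sqrt{1334}} = \frac{4133325}{3148 \left(-4589 + \sqrt{1334}\right)}$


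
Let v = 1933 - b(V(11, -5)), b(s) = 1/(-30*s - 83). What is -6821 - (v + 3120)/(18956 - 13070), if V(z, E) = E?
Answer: -448380292/65727 ≈ -6821.9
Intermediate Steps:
b(s) = 1/(-83 - 30*s)
v = 129510/67 (v = 1933 - (-1)/(83 + 30*(-5)) = 1933 - (-1)/(83 - 150) = 1933 - (-1)/(-67) = 1933 - (-1)*(-1)/67 = 1933 - 1*1/67 = 1933 - 1/67 = 129510/67 ≈ 1933.0)
-6821 - (v + 3120)/(18956 - 13070) = -6821 - (129510/67 + 3120)/(18956 - 13070) = -6821 - 338550/(67*5886) = -6821 - 1*56425/65727 = -6821 - 56425/65727 = -448380292/65727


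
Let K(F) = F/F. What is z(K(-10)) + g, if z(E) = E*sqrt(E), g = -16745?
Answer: -16744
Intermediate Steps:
K(F) = 1
z(E) = E**(3/2)
z(K(-10)) + g = 1**(3/2) - 16745 = 1 - 16745 = -16744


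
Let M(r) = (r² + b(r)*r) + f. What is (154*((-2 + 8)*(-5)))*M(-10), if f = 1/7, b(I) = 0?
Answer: -462660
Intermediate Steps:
f = ⅐ ≈ 0.14286
M(r) = ⅐ + r² (M(r) = (r² + 0*r) + ⅐ = (r² + 0) + ⅐ = r² + ⅐ = ⅐ + r²)
(154*((-2 + 8)*(-5)))*M(-10) = (154*((-2 + 8)*(-5)))*(⅐ + (-10)²) = (154*(6*(-5)))*(⅐ + 100) = (154*(-30))*(701/7) = -4620*701/7 = -462660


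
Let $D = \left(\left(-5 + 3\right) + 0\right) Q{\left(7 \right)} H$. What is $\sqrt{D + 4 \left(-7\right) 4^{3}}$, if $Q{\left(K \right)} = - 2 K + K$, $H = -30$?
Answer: $2 i \sqrt{553} \approx 47.032 i$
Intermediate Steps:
$Q{\left(K \right)} = - K$
$D = -420$ ($D = \left(\left(-5 + 3\right) + 0\right) \left(\left(-1\right) 7\right) \left(-30\right) = \left(-2 + 0\right) \left(-7\right) \left(-30\right) = \left(-2\right) \left(-7\right) \left(-30\right) = 14 \left(-30\right) = -420$)
$\sqrt{D + 4 \left(-7\right) 4^{3}} = \sqrt{-420 + 4 \left(-7\right) 4^{3}} = \sqrt{-420 - 1792} = \sqrt{-2212} = 2 i \sqrt{553}$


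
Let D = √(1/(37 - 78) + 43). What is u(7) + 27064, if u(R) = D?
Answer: 27064 + √72242/41 ≈ 27071.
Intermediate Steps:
D = √72242/41 (D = √(1/(-41) + 43) = √(-1/41 + 43) = √(1762/41) = √72242/41 ≈ 6.5556)
u(R) = √72242/41
u(7) + 27064 = √72242/41 + 27064 = 27064 + √72242/41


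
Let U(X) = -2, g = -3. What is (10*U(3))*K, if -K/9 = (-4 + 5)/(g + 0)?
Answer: -60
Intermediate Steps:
K = 3 (K = -9*(-4 + 5)/(-3 + 0) = -9/(-3) = -9*(-1)/3 = -9*(-1/3) = 3)
(10*U(3))*K = (10*(-2))*3 = -20*3 = -60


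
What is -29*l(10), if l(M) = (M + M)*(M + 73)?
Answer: -48140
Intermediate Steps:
l(M) = 2*M*(73 + M) (l(M) = (2*M)*(73 + M) = 2*M*(73 + M))
-29*l(10) = -58*10*(73 + 10) = -58*10*83 = -29*1660 = -48140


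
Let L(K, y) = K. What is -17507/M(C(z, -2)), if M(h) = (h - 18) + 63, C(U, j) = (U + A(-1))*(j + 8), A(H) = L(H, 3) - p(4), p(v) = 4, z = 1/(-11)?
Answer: -192577/159 ≈ -1211.2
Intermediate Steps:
z = -1/11 ≈ -0.090909
A(H) = -4 + H (A(H) = H - 1*4 = H - 4 = -4 + H)
C(U, j) = (-5 + U)*(8 + j) (C(U, j) = (U + (-4 - 1))*(j + 8) = (U - 5)*(8 + j) = (-5 + U)*(8 + j))
M(h) = 45 + h (M(h) = (-18 + h) + 63 = 45 + h)
-17507/M(C(z, -2)) = -17507/(45 + (-40 - 5*(-2) + 8*(-1/11) - 1/11*(-2))) = -17507/(45 + (-40 + 10 - 8/11 + 2/11)) = -17507/(45 - 336/11) = -17507/159/11 = -17507*11/159 = -192577/159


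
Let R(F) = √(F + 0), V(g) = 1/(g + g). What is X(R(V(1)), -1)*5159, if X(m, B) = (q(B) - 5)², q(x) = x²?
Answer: 82544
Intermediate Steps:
V(g) = 1/(2*g)
R(F) = √F
X(m, B) = (-5 + B²)² (X(m, B) = (B² - 5)² = (-5 + B²)²)
X(R(V(1)), -1)*5159 = (-5 + (-1)²)²*5159 = (-5 + 1)²*5159 = (-4)²*5159 = 16*5159 = 82544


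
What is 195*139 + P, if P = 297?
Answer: 27402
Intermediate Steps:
195*139 + P = 195*139 + 297 = 27105 + 297 = 27402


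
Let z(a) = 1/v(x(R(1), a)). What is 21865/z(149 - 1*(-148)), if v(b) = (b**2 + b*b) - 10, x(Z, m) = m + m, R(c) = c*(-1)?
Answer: 15429299630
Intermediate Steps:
R(c) = -c
x(Z, m) = 2*m
v(b) = -10 + 2*b**2 (v(b) = (b**2 + b**2) - 10 = 2*b**2 - 10 = -10 + 2*b**2)
z(a) = 1/(-10 + 8*a**2) (z(a) = 1/(-10 + 2*(2*a)**2) = 1/(-10 + 2*(4*a**2)) = 1/(-10 + 8*a**2))
21865/z(149 - 1*(-148)) = 21865/((1/(2*(-5 + 4*(149 - 1*(-148))**2)))) = 21865/((1/(2*(-5 + 4*(149 + 148)**2)))) = 21865/((1/(2*(-5 + 4*297**2)))) = 21865/((1/(2*(-5 + 4*88209)))) = 21865/((1/(2*(-5 + 352836)))) = 21865/(((1/2)/352831)) = 21865/(((1/2)*(1/352831))) = 21865/(1/705662) = 21865*705662 = 15429299630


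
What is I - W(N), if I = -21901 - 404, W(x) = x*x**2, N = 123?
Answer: -1883172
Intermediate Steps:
W(x) = x**3
I = -22305
I - W(N) = -22305 - 1*123**3 = -22305 - 1*1860867 = -22305 - 1860867 = -1883172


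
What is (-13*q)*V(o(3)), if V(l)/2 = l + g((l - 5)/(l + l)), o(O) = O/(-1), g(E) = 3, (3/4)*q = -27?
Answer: 0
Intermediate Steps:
q = -36 (q = (4/3)*(-27) = -36)
o(O) = -O (o(O) = O*(-1) = -O)
V(l) = 6 + 2*l (V(l) = 2*(l + 3) = 2*(3 + l) = 6 + 2*l)
(-13*q)*V(o(3)) = (-13*(-36))*(6 + 2*(-1*3)) = 468*(6 + 2*(-3)) = 468*(6 - 6) = 468*0 = 0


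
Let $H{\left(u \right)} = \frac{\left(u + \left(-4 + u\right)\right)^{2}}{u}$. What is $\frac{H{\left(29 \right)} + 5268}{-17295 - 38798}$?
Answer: $- \frac{155688}{1626697} \approx -0.095708$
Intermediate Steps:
$H{\left(u \right)} = \frac{\left(-4 + 2 u\right)^{2}}{u}$
$\frac{H{\left(29 \right)} + 5268}{-17295 - 38798} = \frac{\frac{4 \left(-2 + 29\right)^{2}}{29} + 5268}{-17295 - 38798} = \frac{4 \cdot \frac{1}{29} \cdot 27^{2} + 5268}{-56093} = \left(4 \cdot \frac{1}{29} \cdot 729 + 5268\right) \left(- \frac{1}{56093}\right) = \left(\frac{2916}{29} + 5268\right) \left(- \frac{1}{56093}\right) = \frac{155688}{29} \left(- \frac{1}{56093}\right) = - \frac{155688}{1626697}$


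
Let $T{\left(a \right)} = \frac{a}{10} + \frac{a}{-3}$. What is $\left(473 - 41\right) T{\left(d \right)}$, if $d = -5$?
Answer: $504$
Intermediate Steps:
$T{\left(a \right)} = - \frac{7 a}{30}$ ($T{\left(a \right)} = a \frac{1}{10} + a \left(- \frac{1}{3}\right) = \frac{a}{10} - \frac{a}{3} = - \frac{7 a}{30}$)
$\left(473 - 41\right) T{\left(d \right)} = \left(473 - 41\right) \left(\left(- \frac{7}{30}\right) \left(-5\right)\right) = 432 \cdot \frac{7}{6} = 504$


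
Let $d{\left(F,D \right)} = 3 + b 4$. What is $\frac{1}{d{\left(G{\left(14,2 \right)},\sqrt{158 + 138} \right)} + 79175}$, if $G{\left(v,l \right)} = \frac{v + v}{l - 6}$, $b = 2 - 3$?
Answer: $\frac{1}{79174} \approx 1.263 \cdot 10^{-5}$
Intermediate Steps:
$b = -1$
$G{\left(v,l \right)} = \frac{2 v}{-6 + l}$
$d{\left(F,D \right)} = -1$ ($d{\left(F,D \right)} = 3 - 4 = -1$)
$\frac{1}{d{\left(G{\left(14,2 \right)},\sqrt{158 + 138} \right)} + 79175} = \frac{1}{-1 + 79175} = \frac{1}{79174}$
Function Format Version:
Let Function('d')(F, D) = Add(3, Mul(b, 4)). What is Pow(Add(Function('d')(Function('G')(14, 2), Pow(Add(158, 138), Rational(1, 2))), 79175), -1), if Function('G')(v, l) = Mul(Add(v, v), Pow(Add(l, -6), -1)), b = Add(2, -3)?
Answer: Rational(1, 79174) ≈ 1.2630e-5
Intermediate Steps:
b = -1
Function('G')(v, l) = Mul(2, v, Pow(Add(-6, l), -1)) (Function('G')(v, l) = Mul(Mul(2, v), Pow(Add(-6, l), -1)) = Mul(2, v, Pow(Add(-6, l), -1)))
Function('d')(F, D) = -1 (Function('d')(F, D) = Add(3, Mul(-1, 4)) = Add(3, -4) = -1)
Pow(Add(Function('d')(Function('G')(14, 2), Pow(Add(158, 138), Rational(1, 2))), 79175), -1) = Pow(Add(-1, 79175), -1) = Pow(79174, -1) = Rational(1, 79174)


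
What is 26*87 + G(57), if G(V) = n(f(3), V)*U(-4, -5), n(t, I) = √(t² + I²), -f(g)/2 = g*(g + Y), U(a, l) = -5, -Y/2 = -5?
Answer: 2262 - 15*√1037 ≈ 1779.0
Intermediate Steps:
Y = 10 (Y = -2*(-5) = 10)
f(g) = -2*g*(10 + g) (f(g) = -2*g*(g + 10) = -2*g*(10 + g))
n(t, I) = √(I² + t²)
G(V) = -5*√(6084 + V²) (G(V) = √(V² + (-2*3*(10 + 3))²)*(-5) = √(V² + (-2*3*13)²)*(-5) = √(V² + (-78)²)*(-5) = √(V² + 6084)*(-5) = √(6084 + V²)*(-5) = -5*√(6084 + V²))
26*87 + G(57) = 26*87 - 5*√(6084 + 57²) = 2262 - 5*√(6084 + 3249) = 2262 - 15*√1037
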